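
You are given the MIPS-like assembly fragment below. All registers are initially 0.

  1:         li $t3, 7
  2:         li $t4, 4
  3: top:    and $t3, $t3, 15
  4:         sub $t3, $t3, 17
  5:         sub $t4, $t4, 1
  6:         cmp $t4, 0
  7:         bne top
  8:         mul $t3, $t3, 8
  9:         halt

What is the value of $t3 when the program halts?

-104

li $t3, 7 → $t3=7
li $t4, 4 → $t4=4
and $t3, $t3, 15 → $t3=7&15=7
sub $t3, $t3, 17 → $t3=7-17=-10
sub $t4, $t4, 1 → $t4=4-1=3
cmp $t4, 0  (cmp 3,0)
bne top: taken
and $t3, $t3, 15 → $t3=(-10)&15=6
sub $t3, $t3, 17 → $t3=6-17=-11
sub $t4, $t4, 1 → $t4=3-1=2
cmp $t4, 0  (cmp 2,0)
bne top: taken
and $t3, $t3, 15 → $t3=(-11)&15=5
sub $t3, $t3, 17 → $t3=5-17=-12
sub $t4, $t4, 1 → $t4=2-1=1
cmp $t4, 0  (cmp 1,0)
bne top: taken
and $t3, $t3, 15 → $t3=(-12)&15=4
sub $t3, $t3, 17 → $t3=4-17=-13
sub $t4, $t4, 1 → $t4=1-1=0
cmp $t4, 0  (cmp 0,0)
bne top: not taken
mul $t3, $t3, 8 → $t3=(-13)*8=-104
halt.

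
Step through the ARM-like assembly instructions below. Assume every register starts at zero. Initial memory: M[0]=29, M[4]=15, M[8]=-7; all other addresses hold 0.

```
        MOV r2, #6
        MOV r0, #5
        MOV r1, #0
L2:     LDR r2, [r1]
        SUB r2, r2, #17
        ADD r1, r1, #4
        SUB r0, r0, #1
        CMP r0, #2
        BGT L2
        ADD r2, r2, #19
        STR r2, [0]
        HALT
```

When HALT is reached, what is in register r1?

12

MOV r2, #6 → r2=6
MOV r0, #5 → r0=5
MOV r1, #0 → r1=0
LDR r2, [r1] → r2=M[0]=29
SUB r2, r2, #17 → r2=29-17=12
ADD r1, r1, #4 → r1=0+4=4
SUB r0, r0, #1 → r0=5-1=4
CMP r0, #2  (cmp 4,2)
BGT L2: taken
LDR r2, [r1] → r2=M[4]=15
SUB r2, r2, #17 → r2=15-17=-2
ADD r1, r1, #4 → r1=4+4=8
SUB r0, r0, #1 → r0=4-1=3
CMP r0, #2  (cmp 3,2)
BGT L2: taken
LDR r2, [r1] → r2=M[8]=-7
SUB r2, r2, #17 → r2=(-7)-17=-24
ADD r1, r1, #4 → r1=8+4=12
SUB r0, r0, #1 → r0=3-1=2
CMP r0, #2  (cmp 2,2)
BGT L2: not taken
ADD r2, r2, #19 → r2=(-24)+19=-5
STR r2, [0] → M[0]=-5
halt.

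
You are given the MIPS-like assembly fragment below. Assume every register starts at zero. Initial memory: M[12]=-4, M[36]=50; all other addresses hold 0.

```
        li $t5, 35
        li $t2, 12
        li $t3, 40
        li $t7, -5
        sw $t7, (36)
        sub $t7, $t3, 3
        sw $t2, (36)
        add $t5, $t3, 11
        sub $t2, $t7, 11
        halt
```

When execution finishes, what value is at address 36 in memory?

12

after li $t5, 35: $t5=35
after li $t2, 12: $t2=12
after li $t3, 40: $t3=40
after li $t7, -5: $t7=-5
sw $t7, (36) → M[36]=-5
after sub $t7, $t3, 3: $t7=40-3=37
sw $t2, (36) → M[36]=12
after add $t5, $t3, 11: $t5=40+11=51
after sub $t2, $t7, 11: $t2=37-11=26
halt.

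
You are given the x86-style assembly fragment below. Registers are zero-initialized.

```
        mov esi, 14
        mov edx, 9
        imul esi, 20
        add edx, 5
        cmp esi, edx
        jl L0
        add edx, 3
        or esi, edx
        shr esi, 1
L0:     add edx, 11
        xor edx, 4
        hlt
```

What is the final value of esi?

esi=14
edx=9
esi=14*20=280
edx=9+5=14
cmp esi, edx  (cmp 280,14)
jl L0: not taken
edx=14+3=17
esi=280|17=281
esi=281>>1=140
edx=17+11=28
edx=28^4=24
halt.

140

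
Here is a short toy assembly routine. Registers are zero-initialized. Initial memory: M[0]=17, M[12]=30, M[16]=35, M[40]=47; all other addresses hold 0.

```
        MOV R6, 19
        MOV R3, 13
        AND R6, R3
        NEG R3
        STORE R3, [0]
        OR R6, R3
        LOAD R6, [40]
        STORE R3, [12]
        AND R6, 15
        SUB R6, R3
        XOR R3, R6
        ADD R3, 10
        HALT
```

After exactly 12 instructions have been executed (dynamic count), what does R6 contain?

28

MOV R6, 19 → R6=19
MOV R3, 13 → R3=13
AND R6, R3 → R6=19&13=1
NEG R3 → R3=-(13)=-13
STORE R3, [0] → M[0]=-13
OR R6, R3 → R6=1|(-13)=-13
LOAD R6, [40] → R6=M[40]=47
STORE R3, [12] → M[12]=-13
AND R6, 15 → R6=47&15=15
SUB R6, R3 → R6=15-(-13)=28
XOR R3, R6 → R3=(-13)^28=-17
ADD R3, 10 → R3=(-17)+10=-7
After step 12: R6 = 28.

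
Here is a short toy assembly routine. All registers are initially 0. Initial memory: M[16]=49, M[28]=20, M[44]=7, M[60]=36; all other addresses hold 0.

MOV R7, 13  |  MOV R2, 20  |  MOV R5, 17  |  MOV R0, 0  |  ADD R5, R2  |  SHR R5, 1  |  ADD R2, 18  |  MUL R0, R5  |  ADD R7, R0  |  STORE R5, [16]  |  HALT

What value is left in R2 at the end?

38

R7=13
R2=20
R5=17
R0=0
R5=17+20=37
R5=37>>1=18
R2=20+18=38
R0=0*18=0
R7=13+0=13
STORE R5, [16] → M[16]=18
halt.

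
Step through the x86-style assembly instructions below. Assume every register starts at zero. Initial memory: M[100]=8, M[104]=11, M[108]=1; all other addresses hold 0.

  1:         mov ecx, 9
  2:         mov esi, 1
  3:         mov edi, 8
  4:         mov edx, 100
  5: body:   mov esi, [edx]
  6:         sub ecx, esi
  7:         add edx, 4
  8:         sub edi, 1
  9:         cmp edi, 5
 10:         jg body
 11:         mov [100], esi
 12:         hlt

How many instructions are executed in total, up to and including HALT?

after mov ecx, 9: ecx=9
after mov esi, 1: esi=1
after mov edi, 8: edi=8
after mov edx, 100: edx=100
after mov esi, [edx]: esi=M[100]=8
after sub ecx, esi: ecx=9-8=1
after add edx, 4: edx=100+4=104
after sub edi, 1: edi=8-1=7
cmp edi, 5  (cmp 7,5)
jg body: taken
after mov esi, [edx]: esi=M[104]=11
after sub ecx, esi: ecx=1-11=-10
after add edx, 4: edx=104+4=108
after sub edi, 1: edi=7-1=6
cmp edi, 5  (cmp 6,5)
jg body: taken
after mov esi, [edx]: esi=M[108]=1
after sub ecx, esi: ecx=(-10)-1=-11
after add edx, 4: edx=108+4=112
after sub edi, 1: edi=6-1=5
cmp edi, 5  (cmp 5,5)
jg body: not taken
mov [100], esi → M[100]=1
halt.
Total executed instructions: 24.

24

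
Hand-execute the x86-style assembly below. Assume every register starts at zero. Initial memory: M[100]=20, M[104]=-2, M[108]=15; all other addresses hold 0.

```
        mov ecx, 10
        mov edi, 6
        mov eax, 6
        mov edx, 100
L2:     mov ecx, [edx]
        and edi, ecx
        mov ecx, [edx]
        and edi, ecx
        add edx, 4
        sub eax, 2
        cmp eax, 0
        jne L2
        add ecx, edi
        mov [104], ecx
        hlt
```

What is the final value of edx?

mov ecx, 10 → ecx=10
mov edi, 6 → edi=6
mov eax, 6 → eax=6
mov edx, 100 → edx=100
mov ecx, [edx] → ecx=M[100]=20
and edi, ecx → edi=6&20=4
mov ecx, [edx] → ecx=M[100]=20
and edi, ecx → edi=4&20=4
add edx, 4 → edx=100+4=104
sub eax, 2 → eax=6-2=4
cmp eax, 0  (cmp 4,0)
jne L2: taken
mov ecx, [edx] → ecx=M[104]=-2
and edi, ecx → edi=4&(-2)=4
mov ecx, [edx] → ecx=M[104]=-2
and edi, ecx → edi=4&(-2)=4
add edx, 4 → edx=104+4=108
sub eax, 2 → eax=4-2=2
cmp eax, 0  (cmp 2,0)
jne L2: taken
mov ecx, [edx] → ecx=M[108]=15
and edi, ecx → edi=4&15=4
mov ecx, [edx] → ecx=M[108]=15
and edi, ecx → edi=4&15=4
add edx, 4 → edx=108+4=112
sub eax, 2 → eax=2-2=0
cmp eax, 0  (cmp 0,0)
jne L2: not taken
add ecx, edi → ecx=15+4=19
mov [104], ecx → M[104]=19
halt.

112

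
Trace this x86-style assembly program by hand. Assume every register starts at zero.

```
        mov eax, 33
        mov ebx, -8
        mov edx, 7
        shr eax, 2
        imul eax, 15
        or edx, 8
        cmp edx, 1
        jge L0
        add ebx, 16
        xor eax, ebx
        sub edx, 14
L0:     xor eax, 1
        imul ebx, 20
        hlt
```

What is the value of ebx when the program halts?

-160

eax=33
ebx=-8
edx=7
eax=33>>2=8
eax=8*15=120
edx=7|8=15
cmp edx, 1  (cmp 15,1)
jge L0: taken
eax=120^1=121
ebx=(-8)*20=-160
halt.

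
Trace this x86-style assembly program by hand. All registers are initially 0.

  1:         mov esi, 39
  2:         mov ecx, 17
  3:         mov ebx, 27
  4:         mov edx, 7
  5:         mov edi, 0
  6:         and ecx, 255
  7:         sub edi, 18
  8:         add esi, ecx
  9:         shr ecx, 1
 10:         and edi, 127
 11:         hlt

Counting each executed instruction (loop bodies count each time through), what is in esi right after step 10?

mov esi, 39 → esi=39
mov ecx, 17 → ecx=17
mov ebx, 27 → ebx=27
mov edx, 7 → edx=7
mov edi, 0 → edi=0
and ecx, 255 → ecx=17&255=17
sub edi, 18 → edi=0-18=-18
add esi, ecx → esi=39+17=56
shr ecx, 1 → ecx=17>>1=8
and edi, 127 → edi=(-18)&127=110
After step 10: esi = 56.

56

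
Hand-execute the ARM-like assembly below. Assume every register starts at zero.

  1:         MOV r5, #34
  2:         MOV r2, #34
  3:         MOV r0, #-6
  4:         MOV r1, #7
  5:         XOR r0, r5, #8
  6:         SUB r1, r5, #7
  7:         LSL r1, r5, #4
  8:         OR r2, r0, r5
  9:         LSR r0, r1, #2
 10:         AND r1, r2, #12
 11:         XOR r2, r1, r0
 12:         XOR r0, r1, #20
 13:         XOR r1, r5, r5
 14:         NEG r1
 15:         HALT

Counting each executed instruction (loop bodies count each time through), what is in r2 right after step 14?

after MOV r5, #34: r5=34
after MOV r2, #34: r2=34
after MOV r0, #-6: r0=-6
after MOV r1, #7: r1=7
after XOR r0, r5, #8: r0=34^8=42
after SUB r1, r5, #7: r1=34-7=27
after LSL r1, r5, #4: r1=34<<4=544
after OR r2, r0, r5: r2=42|34=42
after LSR r0, r1, #2: r0=544>>2=136
after AND r1, r2, #12: r1=42&12=8
after XOR r2, r1, r0: r2=8^136=128
after XOR r0, r1, #20: r0=8^20=28
after XOR r1, r5, r5: r1=34^34=0
after NEG r1: r1=-(0)=0
After step 14: r2 = 128.

128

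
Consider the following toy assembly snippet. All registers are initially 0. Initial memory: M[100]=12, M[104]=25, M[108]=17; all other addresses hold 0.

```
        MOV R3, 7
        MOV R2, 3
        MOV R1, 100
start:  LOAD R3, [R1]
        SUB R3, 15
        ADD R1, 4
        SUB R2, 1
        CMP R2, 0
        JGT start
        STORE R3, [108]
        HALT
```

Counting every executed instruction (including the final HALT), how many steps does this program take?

MOV R3, 7 → R3=7
MOV R2, 3 → R2=3
MOV R1, 100 → R1=100
LOAD R3, [R1] → R3=M[100]=12
SUB R3, 15 → R3=12-15=-3
ADD R1, 4 → R1=100+4=104
SUB R2, 1 → R2=3-1=2
CMP R2, 0  (cmp 2,0)
JGT start: taken
LOAD R3, [R1] → R3=M[104]=25
SUB R3, 15 → R3=25-15=10
ADD R1, 4 → R1=104+4=108
SUB R2, 1 → R2=2-1=1
CMP R2, 0  (cmp 1,0)
JGT start: taken
LOAD R3, [R1] → R3=M[108]=17
SUB R3, 15 → R3=17-15=2
ADD R1, 4 → R1=108+4=112
SUB R2, 1 → R2=1-1=0
CMP R2, 0  (cmp 0,0)
JGT start: not taken
STORE R3, [108] → M[108]=2
halt.
Total executed instructions: 23.

23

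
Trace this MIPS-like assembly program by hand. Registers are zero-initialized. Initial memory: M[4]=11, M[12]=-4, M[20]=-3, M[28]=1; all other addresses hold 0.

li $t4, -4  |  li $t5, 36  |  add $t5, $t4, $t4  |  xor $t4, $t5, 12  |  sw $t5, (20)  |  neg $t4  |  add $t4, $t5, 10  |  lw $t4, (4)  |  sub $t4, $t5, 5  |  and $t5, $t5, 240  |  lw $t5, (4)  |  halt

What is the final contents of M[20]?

-8

li $t4, -4 → $t4=-4
li $t5, 36 → $t5=36
add $t5, $t4, $t4 → $t5=(-4)+(-4)=-8
xor $t4, $t5, 12 → $t4=(-8)^12=-12
sw $t5, (20) → M[20]=-8
neg $t4 → $t4=-(-12)=12
add $t4, $t5, 10 → $t4=(-8)+10=2
lw $t4, (4) → $t4=M[4]=11
sub $t4, $t5, 5 → $t4=(-8)-5=-13
and $t5, $t5, 240 → $t5=(-8)&240=240
lw $t5, (4) → $t5=M[4]=11
halt.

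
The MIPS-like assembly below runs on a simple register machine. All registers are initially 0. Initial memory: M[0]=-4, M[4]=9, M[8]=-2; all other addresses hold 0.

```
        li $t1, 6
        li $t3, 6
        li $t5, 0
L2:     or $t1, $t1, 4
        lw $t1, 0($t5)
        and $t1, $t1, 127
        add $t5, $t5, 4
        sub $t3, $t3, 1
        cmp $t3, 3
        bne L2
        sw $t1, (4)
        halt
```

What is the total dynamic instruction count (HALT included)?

$t1=6
$t3=6
$t5=0
$t1=6|4=6
$t1=M[0]=-4
$t1=(-4)&127=124
$t5=0+4=4
$t3=6-1=5
cmp $t3, 3  (cmp 5,3)
bne L2: taken
$t1=124|4=124
$t1=M[4]=9
$t1=9&127=9
$t5=4+4=8
$t3=5-1=4
cmp $t3, 3  (cmp 4,3)
bne L2: taken
$t1=9|4=13
$t1=M[8]=-2
$t1=(-2)&127=126
$t5=8+4=12
$t3=4-1=3
cmp $t3, 3  (cmp 3,3)
bne L2: not taken
sw $t1, (4) → M[4]=126
halt.
Total executed instructions: 26.

26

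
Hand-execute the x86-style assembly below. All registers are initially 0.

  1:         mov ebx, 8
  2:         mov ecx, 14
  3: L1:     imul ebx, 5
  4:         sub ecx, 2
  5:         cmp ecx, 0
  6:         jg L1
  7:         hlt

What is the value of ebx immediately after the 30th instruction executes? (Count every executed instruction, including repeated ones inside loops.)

625000

after mov ebx, 8: ebx=8
after mov ecx, 14: ecx=14
after imul ebx, 5: ebx=8*5=40
after sub ecx, 2: ecx=14-2=12
cmp ecx, 0  (cmp 12,0)
jg L1: taken
after imul ebx, 5: ebx=40*5=200
after sub ecx, 2: ecx=12-2=10
cmp ecx, 0  (cmp 10,0)
jg L1: taken
after imul ebx, 5: ebx=200*5=1000
after sub ecx, 2: ecx=10-2=8
cmp ecx, 0  (cmp 8,0)
jg L1: taken
after imul ebx, 5: ebx=1000*5=5000
after sub ecx, 2: ecx=8-2=6
cmp ecx, 0  (cmp 6,0)
jg L1: taken
after imul ebx, 5: ebx=5000*5=25000
after sub ecx, 2: ecx=6-2=4
cmp ecx, 0  (cmp 4,0)
jg L1: taken
after imul ebx, 5: ebx=25000*5=125000
after sub ecx, 2: ecx=4-2=2
cmp ecx, 0  (cmp 2,0)
jg L1: taken
after imul ebx, 5: ebx=125000*5=625000
after sub ecx, 2: ecx=2-2=0
cmp ecx, 0  (cmp 0,0)
jg L1: not taken
After step 30: ebx = 625000.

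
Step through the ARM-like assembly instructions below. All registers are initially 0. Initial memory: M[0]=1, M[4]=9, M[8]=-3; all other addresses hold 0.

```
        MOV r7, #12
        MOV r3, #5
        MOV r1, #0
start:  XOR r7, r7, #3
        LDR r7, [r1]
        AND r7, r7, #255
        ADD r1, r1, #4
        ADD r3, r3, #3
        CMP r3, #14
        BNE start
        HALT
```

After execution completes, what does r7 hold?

253

r7=12
r3=5
r1=0
r7=12^3=15
r7=M[0]=1
r7=1&255=1
r1=0+4=4
r3=5+3=8
CMP r3, #14  (cmp 8,14)
BNE start: taken
r7=1^3=2
r7=M[4]=9
r7=9&255=9
r1=4+4=8
r3=8+3=11
CMP r3, #14  (cmp 11,14)
BNE start: taken
r7=9^3=10
r7=M[8]=-3
r7=(-3)&255=253
r1=8+4=12
r3=11+3=14
CMP r3, #14  (cmp 14,14)
BNE start: not taken
halt.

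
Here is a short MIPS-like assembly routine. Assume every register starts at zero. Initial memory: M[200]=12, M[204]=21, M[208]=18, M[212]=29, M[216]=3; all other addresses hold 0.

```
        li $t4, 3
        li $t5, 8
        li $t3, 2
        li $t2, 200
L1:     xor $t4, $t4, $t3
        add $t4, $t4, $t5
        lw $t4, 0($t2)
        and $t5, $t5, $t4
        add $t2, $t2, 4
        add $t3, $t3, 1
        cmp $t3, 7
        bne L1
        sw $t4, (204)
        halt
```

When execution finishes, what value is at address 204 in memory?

3

after li $t4, 3: $t4=3
after li $t5, 8: $t5=8
after li $t3, 2: $t3=2
after li $t2, 200: $t2=200
after xor $t4, $t4, $t3: $t4=3^2=1
after add $t4, $t4, $t5: $t4=1+8=9
after lw $t4, 0($t2): $t4=M[200]=12
after and $t5, $t5, $t4: $t5=8&12=8
after add $t2, $t2, 4: $t2=200+4=204
after add $t3, $t3, 1: $t3=2+1=3
cmp $t3, 7  (cmp 3,7)
bne L1: taken
after xor $t4, $t4, $t3: $t4=12^3=15
after add $t4, $t4, $t5: $t4=15+8=23
after lw $t4, 0($t2): $t4=M[204]=21
after and $t5, $t5, $t4: $t5=8&21=0
after add $t2, $t2, 4: $t2=204+4=208
after add $t3, $t3, 1: $t3=3+1=4
cmp $t3, 7  (cmp 4,7)
bne L1: taken
after xor $t4, $t4, $t3: $t4=21^4=17
after add $t4, $t4, $t5: $t4=17+0=17
after lw $t4, 0($t2): $t4=M[208]=18
after and $t5, $t5, $t4: $t5=0&18=0
after add $t2, $t2, 4: $t2=208+4=212
after add $t3, $t3, 1: $t3=4+1=5
cmp $t3, 7  (cmp 5,7)
bne L1: taken
after xor $t4, $t4, $t3: $t4=18^5=23
after add $t4, $t4, $t5: $t4=23+0=23
after lw $t4, 0($t2): $t4=M[212]=29
after and $t5, $t5, $t4: $t5=0&29=0
after add $t2, $t2, 4: $t2=212+4=216
after add $t3, $t3, 1: $t3=5+1=6
cmp $t3, 7  (cmp 6,7)
bne L1: taken
after xor $t4, $t4, $t3: $t4=29^6=27
after add $t4, $t4, $t5: $t4=27+0=27
after lw $t4, 0($t2): $t4=M[216]=3
after and $t5, $t5, $t4: $t5=0&3=0
after add $t2, $t2, 4: $t2=216+4=220
after add $t3, $t3, 1: $t3=6+1=7
cmp $t3, 7  (cmp 7,7)
bne L1: not taken
sw $t4, (204) → M[204]=3
halt.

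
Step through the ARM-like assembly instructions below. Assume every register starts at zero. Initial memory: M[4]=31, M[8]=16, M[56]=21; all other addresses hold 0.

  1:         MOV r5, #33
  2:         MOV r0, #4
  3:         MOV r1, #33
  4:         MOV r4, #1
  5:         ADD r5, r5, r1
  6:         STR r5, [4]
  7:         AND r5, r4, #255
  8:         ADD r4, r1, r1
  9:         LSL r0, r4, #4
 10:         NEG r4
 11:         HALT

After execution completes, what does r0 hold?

MOV r5, #33 → r5=33
MOV r0, #4 → r0=4
MOV r1, #33 → r1=33
MOV r4, #1 → r4=1
ADD r5, r5, r1 → r5=33+33=66
STR r5, [4] → M[4]=66
AND r5, r4, #255 → r5=1&255=1
ADD r4, r1, r1 → r4=33+33=66
LSL r0, r4, #4 → r0=66<<4=1056
NEG r4 → r4=-(66)=-66
halt.

1056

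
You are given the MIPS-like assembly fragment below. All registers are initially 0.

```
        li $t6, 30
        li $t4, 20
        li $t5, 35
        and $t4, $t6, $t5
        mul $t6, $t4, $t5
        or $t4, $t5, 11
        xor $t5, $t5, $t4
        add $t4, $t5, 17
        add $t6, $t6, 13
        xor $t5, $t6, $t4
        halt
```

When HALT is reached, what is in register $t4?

25

$t6=30
$t4=20
$t5=35
$t4=30&35=2
$t6=2*35=70
$t4=35|11=43
$t5=35^43=8
$t4=8+17=25
$t6=70+13=83
$t5=83^25=74
halt.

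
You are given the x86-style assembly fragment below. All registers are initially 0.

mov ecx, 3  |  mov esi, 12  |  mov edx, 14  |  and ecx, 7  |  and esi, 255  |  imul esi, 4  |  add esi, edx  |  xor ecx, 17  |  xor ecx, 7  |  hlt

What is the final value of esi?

ecx=3
esi=12
edx=14
ecx=3&7=3
esi=12&255=12
esi=12*4=48
esi=48+14=62
ecx=3^17=18
ecx=18^7=21
halt.

62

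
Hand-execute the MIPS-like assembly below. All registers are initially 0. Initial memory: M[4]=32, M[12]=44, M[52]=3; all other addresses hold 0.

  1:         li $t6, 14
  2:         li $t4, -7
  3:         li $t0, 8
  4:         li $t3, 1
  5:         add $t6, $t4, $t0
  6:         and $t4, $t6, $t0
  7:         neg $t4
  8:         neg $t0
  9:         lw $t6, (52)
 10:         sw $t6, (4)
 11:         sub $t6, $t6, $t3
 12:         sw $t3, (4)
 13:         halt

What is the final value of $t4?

after li $t6, 14: $t6=14
after li $t4, -7: $t4=-7
after li $t0, 8: $t0=8
after li $t3, 1: $t3=1
after add $t6, $t4, $t0: $t6=(-7)+8=1
after and $t4, $t6, $t0: $t4=1&8=0
after neg $t4: $t4=-(0)=0
after neg $t0: $t0=-(8)=-8
after lw $t6, (52): $t6=M[52]=3
sw $t6, (4) → M[4]=3
after sub $t6, $t6, $t3: $t6=3-1=2
sw $t3, (4) → M[4]=1
halt.

0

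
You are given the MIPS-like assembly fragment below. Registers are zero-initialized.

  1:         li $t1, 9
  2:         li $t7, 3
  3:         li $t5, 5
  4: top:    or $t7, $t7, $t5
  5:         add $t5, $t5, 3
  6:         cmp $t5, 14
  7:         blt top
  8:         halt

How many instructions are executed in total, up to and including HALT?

li $t1, 9 → $t1=9
li $t7, 3 → $t7=3
li $t5, 5 → $t5=5
or $t7, $t7, $t5 → $t7=3|5=7
add $t5, $t5, 3 → $t5=5+3=8
cmp $t5, 14  (cmp 8,14)
blt top: taken
or $t7, $t7, $t5 → $t7=7|8=15
add $t5, $t5, 3 → $t5=8+3=11
cmp $t5, 14  (cmp 11,14)
blt top: taken
or $t7, $t7, $t5 → $t7=15|11=15
add $t5, $t5, 3 → $t5=11+3=14
cmp $t5, 14  (cmp 14,14)
blt top: not taken
halt.
Total executed instructions: 16.

16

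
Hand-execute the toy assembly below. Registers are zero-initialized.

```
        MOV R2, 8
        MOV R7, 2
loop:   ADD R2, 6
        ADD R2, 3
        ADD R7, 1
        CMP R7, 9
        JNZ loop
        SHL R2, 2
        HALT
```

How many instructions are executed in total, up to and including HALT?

39

after MOV R2, 8: R2=8
after MOV R7, 2: R7=2
after ADD R2, 6: R2=8+6=14
after ADD R2, 3: R2=14+3=17
after ADD R7, 1: R7=2+1=3
CMP R7, 9  (cmp 3,9)
JNZ loop: taken
after ADD R2, 6: R2=17+6=23
after ADD R2, 3: R2=23+3=26
after ADD R7, 1: R7=3+1=4
CMP R7, 9  (cmp 4,9)
JNZ loop: taken
after ADD R2, 6: R2=26+6=32
after ADD R2, 3: R2=32+3=35
after ADD R7, 1: R7=4+1=5
CMP R7, 9  (cmp 5,9)
JNZ loop: taken
after ADD R2, 6: R2=35+6=41
after ADD R2, 3: R2=41+3=44
after ADD R7, 1: R7=5+1=6
CMP R7, 9  (cmp 6,9)
JNZ loop: taken
after ADD R2, 6: R2=44+6=50
after ADD R2, 3: R2=50+3=53
after ADD R7, 1: R7=6+1=7
CMP R7, 9  (cmp 7,9)
JNZ loop: taken
after ADD R2, 6: R2=53+6=59
after ADD R2, 3: R2=59+3=62
after ADD R7, 1: R7=7+1=8
CMP R7, 9  (cmp 8,9)
JNZ loop: taken
after ADD R2, 6: R2=62+6=68
after ADD R2, 3: R2=68+3=71
after ADD R7, 1: R7=8+1=9
CMP R7, 9  (cmp 9,9)
JNZ loop: not taken
after SHL R2, 2: R2=71<<2=284
halt.
Total executed instructions: 39.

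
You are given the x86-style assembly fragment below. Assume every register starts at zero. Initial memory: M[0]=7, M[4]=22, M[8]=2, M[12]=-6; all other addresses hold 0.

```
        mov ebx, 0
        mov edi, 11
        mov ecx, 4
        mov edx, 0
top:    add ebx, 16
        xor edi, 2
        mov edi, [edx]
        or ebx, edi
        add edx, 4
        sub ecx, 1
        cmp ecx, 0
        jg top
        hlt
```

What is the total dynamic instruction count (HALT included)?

ebx=0
edi=11
ecx=4
edx=0
ebx=0+16=16
edi=11^2=9
edi=M[0]=7
ebx=16|7=23
edx=0+4=4
ecx=4-1=3
cmp ecx, 0  (cmp 3,0)
jg top: taken
ebx=23+16=39
edi=7^2=5
edi=M[4]=22
ebx=39|22=55
edx=4+4=8
ecx=3-1=2
cmp ecx, 0  (cmp 2,0)
jg top: taken
ebx=55+16=71
edi=22^2=20
edi=M[8]=2
ebx=71|2=71
edx=8+4=12
ecx=2-1=1
cmp ecx, 0  (cmp 1,0)
jg top: taken
ebx=71+16=87
edi=2^2=0
edi=M[12]=-6
ebx=87|(-6)=-1
edx=12+4=16
ecx=1-1=0
cmp ecx, 0  (cmp 0,0)
jg top: not taken
halt.
Total executed instructions: 37.

37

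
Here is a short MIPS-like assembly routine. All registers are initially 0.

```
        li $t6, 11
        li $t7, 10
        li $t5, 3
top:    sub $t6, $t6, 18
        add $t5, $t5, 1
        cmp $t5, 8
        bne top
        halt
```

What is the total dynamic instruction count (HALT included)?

24

after li $t6, 11: $t6=11
after li $t7, 10: $t7=10
after li $t5, 3: $t5=3
after sub $t6, $t6, 18: $t6=11-18=-7
after add $t5, $t5, 1: $t5=3+1=4
cmp $t5, 8  (cmp 4,8)
bne top: taken
after sub $t6, $t6, 18: $t6=(-7)-18=-25
after add $t5, $t5, 1: $t5=4+1=5
cmp $t5, 8  (cmp 5,8)
bne top: taken
after sub $t6, $t6, 18: $t6=(-25)-18=-43
after add $t5, $t5, 1: $t5=5+1=6
cmp $t5, 8  (cmp 6,8)
bne top: taken
after sub $t6, $t6, 18: $t6=(-43)-18=-61
after add $t5, $t5, 1: $t5=6+1=7
cmp $t5, 8  (cmp 7,8)
bne top: taken
after sub $t6, $t6, 18: $t6=(-61)-18=-79
after add $t5, $t5, 1: $t5=7+1=8
cmp $t5, 8  (cmp 8,8)
bne top: not taken
halt.
Total executed instructions: 24.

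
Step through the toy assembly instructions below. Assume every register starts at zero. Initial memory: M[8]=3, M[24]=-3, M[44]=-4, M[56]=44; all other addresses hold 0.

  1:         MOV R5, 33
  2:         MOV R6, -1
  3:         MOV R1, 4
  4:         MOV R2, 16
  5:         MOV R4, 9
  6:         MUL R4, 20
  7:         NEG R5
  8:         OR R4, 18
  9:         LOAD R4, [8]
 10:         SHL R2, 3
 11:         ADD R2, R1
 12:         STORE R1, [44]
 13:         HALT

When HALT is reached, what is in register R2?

MOV R5, 33 → R5=33
MOV R6, -1 → R6=-1
MOV R1, 4 → R1=4
MOV R2, 16 → R2=16
MOV R4, 9 → R4=9
MUL R4, 20 → R4=9*20=180
NEG R5 → R5=-(33)=-33
OR R4, 18 → R4=180|18=182
LOAD R4, [8] → R4=M[8]=3
SHL R2, 3 → R2=16<<3=128
ADD R2, R1 → R2=128+4=132
STORE R1, [44] → M[44]=4
halt.

132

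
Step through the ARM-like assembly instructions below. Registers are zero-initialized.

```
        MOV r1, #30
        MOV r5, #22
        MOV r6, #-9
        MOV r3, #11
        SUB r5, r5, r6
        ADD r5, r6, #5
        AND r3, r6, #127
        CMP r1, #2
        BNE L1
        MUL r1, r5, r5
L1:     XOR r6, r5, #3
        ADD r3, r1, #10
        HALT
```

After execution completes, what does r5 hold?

-4

MOV r1, #30 → r1=30
MOV r5, #22 → r5=22
MOV r6, #-9 → r6=-9
MOV r3, #11 → r3=11
SUB r5, r5, r6 → r5=22-(-9)=31
ADD r5, r6, #5 → r5=(-9)+5=-4
AND r3, r6, #127 → r3=(-9)&127=119
CMP r1, #2  (cmp 30,2)
BNE L1: taken
XOR r6, r5, #3 → r6=(-4)^3=-1
ADD r3, r1, #10 → r3=30+10=40
halt.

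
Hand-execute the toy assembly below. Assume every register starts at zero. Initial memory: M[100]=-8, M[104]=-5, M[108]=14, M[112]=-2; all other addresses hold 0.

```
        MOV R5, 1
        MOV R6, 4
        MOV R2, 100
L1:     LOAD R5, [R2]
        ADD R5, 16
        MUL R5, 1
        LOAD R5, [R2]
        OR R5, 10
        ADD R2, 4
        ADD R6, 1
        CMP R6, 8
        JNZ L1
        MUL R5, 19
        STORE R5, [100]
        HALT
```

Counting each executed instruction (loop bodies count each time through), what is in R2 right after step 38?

116

MOV R5, 1 → R5=1
MOV R6, 4 → R6=4
MOV R2, 100 → R2=100
LOAD R5, [R2] → R5=M[100]=-8
ADD R5, 16 → R5=(-8)+16=8
MUL R5, 1 → R5=8*1=8
LOAD R5, [R2] → R5=M[100]=-8
OR R5, 10 → R5=(-8)|10=-6
ADD R2, 4 → R2=100+4=104
ADD R6, 1 → R6=4+1=5
CMP R6, 8  (cmp 5,8)
JNZ L1: taken
LOAD R5, [R2] → R5=M[104]=-5
ADD R5, 16 → R5=(-5)+16=11
MUL R5, 1 → R5=11*1=11
LOAD R5, [R2] → R5=M[104]=-5
OR R5, 10 → R5=(-5)|10=-5
ADD R2, 4 → R2=104+4=108
ADD R6, 1 → R6=5+1=6
CMP R6, 8  (cmp 6,8)
JNZ L1: taken
LOAD R5, [R2] → R5=M[108]=14
ADD R5, 16 → R5=14+16=30
MUL R5, 1 → R5=30*1=30
LOAD R5, [R2] → R5=M[108]=14
OR R5, 10 → R5=14|10=14
ADD R2, 4 → R2=108+4=112
ADD R6, 1 → R6=6+1=7
CMP R6, 8  (cmp 7,8)
JNZ L1: taken
LOAD R5, [R2] → R5=M[112]=-2
ADD R5, 16 → R5=(-2)+16=14
MUL R5, 1 → R5=14*1=14
LOAD R5, [R2] → R5=M[112]=-2
OR R5, 10 → R5=(-2)|10=-2
ADD R2, 4 → R2=112+4=116
ADD R6, 1 → R6=7+1=8
CMP R6, 8  (cmp 8,8)
After step 38: R2 = 116.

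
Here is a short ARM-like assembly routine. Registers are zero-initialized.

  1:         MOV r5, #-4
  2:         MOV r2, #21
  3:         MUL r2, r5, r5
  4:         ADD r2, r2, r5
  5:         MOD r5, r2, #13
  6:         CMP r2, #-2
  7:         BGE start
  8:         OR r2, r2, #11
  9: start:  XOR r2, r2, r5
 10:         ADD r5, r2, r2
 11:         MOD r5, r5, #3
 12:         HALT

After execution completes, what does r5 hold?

0

after MOV r5, #-4: r5=-4
after MOV r2, #21: r2=21
after MUL r2, r5, r5: r2=(-4)*(-4)=16
after ADD r2, r2, r5: r2=16+(-4)=12
after MOD r5, r2, #13: r5=12%13=12
CMP r2, #-2  (cmp 12,-2)
BGE start: taken
after XOR r2, r2, r5: r2=12^12=0
after ADD r5, r2, r2: r5=0+0=0
after MOD r5, r5, #3: r5=0%3=0
halt.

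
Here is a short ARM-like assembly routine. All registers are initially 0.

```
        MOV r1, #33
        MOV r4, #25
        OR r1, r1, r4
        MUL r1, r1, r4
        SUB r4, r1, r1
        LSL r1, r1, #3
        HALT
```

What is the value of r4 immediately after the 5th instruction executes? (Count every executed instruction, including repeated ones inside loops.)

after MOV r1, #33: r1=33
after MOV r4, #25: r4=25
after OR r1, r1, r4: r1=33|25=57
after MUL r1, r1, r4: r1=57*25=1425
after SUB r4, r1, r1: r4=1425-1425=0
After step 5: r4 = 0.

0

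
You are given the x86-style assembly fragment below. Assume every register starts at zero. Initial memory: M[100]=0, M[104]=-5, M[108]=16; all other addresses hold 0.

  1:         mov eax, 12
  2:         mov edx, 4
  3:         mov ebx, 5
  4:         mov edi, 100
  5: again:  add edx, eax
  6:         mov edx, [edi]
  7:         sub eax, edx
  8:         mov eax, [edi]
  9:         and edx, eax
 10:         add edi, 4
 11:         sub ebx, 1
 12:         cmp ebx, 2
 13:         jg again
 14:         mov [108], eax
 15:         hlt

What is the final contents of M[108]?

16

mov eax, 12 → eax=12
mov edx, 4 → edx=4
mov ebx, 5 → ebx=5
mov edi, 100 → edi=100
add edx, eax → edx=4+12=16
mov edx, [edi] → edx=M[100]=0
sub eax, edx → eax=12-0=12
mov eax, [edi] → eax=M[100]=0
and edx, eax → edx=0&0=0
add edi, 4 → edi=100+4=104
sub ebx, 1 → ebx=5-1=4
cmp ebx, 2  (cmp 4,2)
jg again: taken
add edx, eax → edx=0+0=0
mov edx, [edi] → edx=M[104]=-5
sub eax, edx → eax=0-(-5)=5
mov eax, [edi] → eax=M[104]=-5
and edx, eax → edx=(-5)&(-5)=-5
add edi, 4 → edi=104+4=108
sub ebx, 1 → ebx=4-1=3
cmp ebx, 2  (cmp 3,2)
jg again: taken
add edx, eax → edx=(-5)+(-5)=-10
mov edx, [edi] → edx=M[108]=16
sub eax, edx → eax=(-5)-16=-21
mov eax, [edi] → eax=M[108]=16
and edx, eax → edx=16&16=16
add edi, 4 → edi=108+4=112
sub ebx, 1 → ebx=3-1=2
cmp ebx, 2  (cmp 2,2)
jg again: not taken
mov [108], eax → M[108]=16
halt.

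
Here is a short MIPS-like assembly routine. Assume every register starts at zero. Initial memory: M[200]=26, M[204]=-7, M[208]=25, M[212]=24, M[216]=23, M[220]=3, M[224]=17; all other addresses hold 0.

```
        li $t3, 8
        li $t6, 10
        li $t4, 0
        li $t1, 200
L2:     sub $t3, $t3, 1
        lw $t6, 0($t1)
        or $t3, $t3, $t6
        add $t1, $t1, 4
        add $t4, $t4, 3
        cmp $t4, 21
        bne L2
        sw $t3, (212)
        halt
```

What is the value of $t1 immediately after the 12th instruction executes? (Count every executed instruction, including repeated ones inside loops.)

li $t3, 8 → $t3=8
li $t6, 10 → $t6=10
li $t4, 0 → $t4=0
li $t1, 200 → $t1=200
sub $t3, $t3, 1 → $t3=8-1=7
lw $t6, 0($t1) → $t6=M[200]=26
or $t3, $t3, $t6 → $t3=7|26=31
add $t1, $t1, 4 → $t1=200+4=204
add $t4, $t4, 3 → $t4=0+3=3
cmp $t4, 21  (cmp 3,21)
bne L2: taken
sub $t3, $t3, 1 → $t3=31-1=30
After step 12: $t1 = 204.

204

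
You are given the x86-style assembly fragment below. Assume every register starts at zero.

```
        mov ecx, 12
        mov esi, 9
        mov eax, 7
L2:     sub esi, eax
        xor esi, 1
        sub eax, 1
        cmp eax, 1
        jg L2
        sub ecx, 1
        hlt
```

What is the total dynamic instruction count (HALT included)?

35

mov ecx, 12 → ecx=12
mov esi, 9 → esi=9
mov eax, 7 → eax=7
sub esi, eax → esi=9-7=2
xor esi, 1 → esi=2^1=3
sub eax, 1 → eax=7-1=6
cmp eax, 1  (cmp 6,1)
jg L2: taken
sub esi, eax → esi=3-6=-3
xor esi, 1 → esi=(-3)^1=-4
sub eax, 1 → eax=6-1=5
cmp eax, 1  (cmp 5,1)
jg L2: taken
sub esi, eax → esi=(-4)-5=-9
xor esi, 1 → esi=(-9)^1=-10
sub eax, 1 → eax=5-1=4
cmp eax, 1  (cmp 4,1)
jg L2: taken
sub esi, eax → esi=(-10)-4=-14
xor esi, 1 → esi=(-14)^1=-13
sub eax, 1 → eax=4-1=3
cmp eax, 1  (cmp 3,1)
jg L2: taken
sub esi, eax → esi=(-13)-3=-16
xor esi, 1 → esi=(-16)^1=-15
sub eax, 1 → eax=3-1=2
cmp eax, 1  (cmp 2,1)
jg L2: taken
sub esi, eax → esi=(-15)-2=-17
xor esi, 1 → esi=(-17)^1=-18
sub eax, 1 → eax=2-1=1
cmp eax, 1  (cmp 1,1)
jg L2: not taken
sub ecx, 1 → ecx=12-1=11
halt.
Total executed instructions: 35.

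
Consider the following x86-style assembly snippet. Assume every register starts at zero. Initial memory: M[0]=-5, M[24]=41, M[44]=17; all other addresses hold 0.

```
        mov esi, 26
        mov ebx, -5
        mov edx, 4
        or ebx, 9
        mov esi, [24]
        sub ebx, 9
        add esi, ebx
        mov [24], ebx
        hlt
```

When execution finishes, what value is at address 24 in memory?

-14

mov esi, 26 → esi=26
mov ebx, -5 → ebx=-5
mov edx, 4 → edx=4
or ebx, 9 → ebx=(-5)|9=-5
mov esi, [24] → esi=M[24]=41
sub ebx, 9 → ebx=(-5)-9=-14
add esi, ebx → esi=41+(-14)=27
mov [24], ebx → M[24]=-14
halt.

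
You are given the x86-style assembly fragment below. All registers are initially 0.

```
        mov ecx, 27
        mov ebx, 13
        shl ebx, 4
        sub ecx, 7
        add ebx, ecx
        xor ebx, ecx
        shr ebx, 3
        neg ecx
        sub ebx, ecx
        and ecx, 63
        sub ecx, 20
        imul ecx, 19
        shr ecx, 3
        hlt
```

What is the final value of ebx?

50

after mov ecx, 27: ecx=27
after mov ebx, 13: ebx=13
after shl ebx, 4: ebx=13<<4=208
after sub ecx, 7: ecx=27-7=20
after add ebx, ecx: ebx=208+20=228
after xor ebx, ecx: ebx=228^20=240
after shr ebx, 3: ebx=240>>3=30
after neg ecx: ecx=-(20)=-20
after sub ebx, ecx: ebx=30-(-20)=50
after and ecx, 63: ecx=(-20)&63=44
after sub ecx, 20: ecx=44-20=24
after imul ecx, 19: ecx=24*19=456
after shr ecx, 3: ecx=456>>3=57
halt.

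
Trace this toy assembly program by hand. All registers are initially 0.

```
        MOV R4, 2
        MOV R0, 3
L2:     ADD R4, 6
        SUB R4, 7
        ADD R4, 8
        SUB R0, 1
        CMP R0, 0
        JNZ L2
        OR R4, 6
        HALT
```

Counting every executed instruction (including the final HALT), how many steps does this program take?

R4=2
R0=3
R4=2+6=8
R4=8-7=1
R4=1+8=9
R0=3-1=2
CMP R0, 0  (cmp 2,0)
JNZ L2: taken
R4=9+6=15
R4=15-7=8
R4=8+8=16
R0=2-1=1
CMP R0, 0  (cmp 1,0)
JNZ L2: taken
R4=16+6=22
R4=22-7=15
R4=15+8=23
R0=1-1=0
CMP R0, 0  (cmp 0,0)
JNZ L2: not taken
R4=23|6=23
halt.
Total executed instructions: 22.

22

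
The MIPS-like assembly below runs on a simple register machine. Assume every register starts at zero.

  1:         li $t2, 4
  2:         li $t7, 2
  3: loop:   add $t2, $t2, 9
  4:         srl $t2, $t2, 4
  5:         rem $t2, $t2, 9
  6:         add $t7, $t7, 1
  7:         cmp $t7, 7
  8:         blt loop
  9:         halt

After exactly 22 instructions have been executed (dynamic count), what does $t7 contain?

$t2=4
$t7=2
$t2=4+9=13
$t2=13>>4=0
$t2=0%9=0
$t7=2+1=3
cmp $t7, 7  (cmp 3,7)
blt loop: taken
$t2=0+9=9
$t2=9>>4=0
$t2=0%9=0
$t7=3+1=4
cmp $t7, 7  (cmp 4,7)
blt loop: taken
$t2=0+9=9
$t2=9>>4=0
$t2=0%9=0
$t7=4+1=5
cmp $t7, 7  (cmp 5,7)
blt loop: taken
$t2=0+9=9
$t2=9>>4=0
After step 22: $t7 = 5.

5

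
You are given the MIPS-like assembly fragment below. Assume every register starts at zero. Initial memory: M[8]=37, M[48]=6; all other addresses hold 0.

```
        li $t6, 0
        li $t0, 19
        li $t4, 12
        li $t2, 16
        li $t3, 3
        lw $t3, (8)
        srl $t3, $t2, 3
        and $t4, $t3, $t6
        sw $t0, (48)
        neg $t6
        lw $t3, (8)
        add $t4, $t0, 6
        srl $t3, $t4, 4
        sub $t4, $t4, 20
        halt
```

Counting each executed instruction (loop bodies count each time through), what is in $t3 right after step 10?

2

after li $t6, 0: $t6=0
after li $t0, 19: $t0=19
after li $t4, 12: $t4=12
after li $t2, 16: $t2=16
after li $t3, 3: $t3=3
after lw $t3, (8): $t3=M[8]=37
after srl $t3, $t2, 3: $t3=16>>3=2
after and $t4, $t3, $t6: $t4=2&0=0
sw $t0, (48) → M[48]=19
after neg $t6: $t6=-(0)=0
After step 10: $t3 = 2.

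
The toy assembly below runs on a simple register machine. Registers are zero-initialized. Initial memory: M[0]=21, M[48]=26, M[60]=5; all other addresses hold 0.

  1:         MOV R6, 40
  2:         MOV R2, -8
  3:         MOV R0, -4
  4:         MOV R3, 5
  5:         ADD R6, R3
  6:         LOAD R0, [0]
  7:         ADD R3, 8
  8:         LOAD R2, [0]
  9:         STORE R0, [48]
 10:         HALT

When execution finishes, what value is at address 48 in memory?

MOV R6, 40 → R6=40
MOV R2, -8 → R2=-8
MOV R0, -4 → R0=-4
MOV R3, 5 → R3=5
ADD R6, R3 → R6=40+5=45
LOAD R0, [0] → R0=M[0]=21
ADD R3, 8 → R3=5+8=13
LOAD R2, [0] → R2=M[0]=21
STORE R0, [48] → M[48]=21
halt.

21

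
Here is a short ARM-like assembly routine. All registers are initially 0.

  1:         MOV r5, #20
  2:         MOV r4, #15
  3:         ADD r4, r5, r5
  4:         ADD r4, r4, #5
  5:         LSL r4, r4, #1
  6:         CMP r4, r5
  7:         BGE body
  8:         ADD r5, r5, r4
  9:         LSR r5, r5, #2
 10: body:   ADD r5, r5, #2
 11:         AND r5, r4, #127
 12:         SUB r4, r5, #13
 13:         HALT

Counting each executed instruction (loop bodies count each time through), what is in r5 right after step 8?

22

r5=20
r4=15
r4=20+20=40
r4=40+5=45
r4=45<<1=90
CMP r4, r5  (cmp 90,20)
BGE body: taken
r5=20+2=22
After step 8: r5 = 22.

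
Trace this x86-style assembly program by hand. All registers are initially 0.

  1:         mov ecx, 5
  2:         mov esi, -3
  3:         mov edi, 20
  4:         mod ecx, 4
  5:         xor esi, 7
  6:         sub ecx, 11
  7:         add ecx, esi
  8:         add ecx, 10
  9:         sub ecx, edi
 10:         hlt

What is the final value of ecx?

ecx=5
esi=-3
edi=20
ecx=5%4=1
esi=(-3)^7=-6
ecx=1-11=-10
ecx=(-10)+(-6)=-16
ecx=(-16)+10=-6
ecx=(-6)-20=-26
halt.

-26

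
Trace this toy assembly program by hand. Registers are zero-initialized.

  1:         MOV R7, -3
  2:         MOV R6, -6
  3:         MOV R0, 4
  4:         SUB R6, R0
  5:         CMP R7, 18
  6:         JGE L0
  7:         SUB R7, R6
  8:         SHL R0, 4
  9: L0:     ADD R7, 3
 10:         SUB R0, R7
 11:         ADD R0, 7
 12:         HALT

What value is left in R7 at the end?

R7=-3
R6=-6
R0=4
R6=(-6)-4=-10
CMP R7, 18  (cmp -3,18)
JGE L0: not taken
R7=(-3)-(-10)=7
R0=4<<4=64
R7=7+3=10
R0=64-10=54
R0=54+7=61
halt.

10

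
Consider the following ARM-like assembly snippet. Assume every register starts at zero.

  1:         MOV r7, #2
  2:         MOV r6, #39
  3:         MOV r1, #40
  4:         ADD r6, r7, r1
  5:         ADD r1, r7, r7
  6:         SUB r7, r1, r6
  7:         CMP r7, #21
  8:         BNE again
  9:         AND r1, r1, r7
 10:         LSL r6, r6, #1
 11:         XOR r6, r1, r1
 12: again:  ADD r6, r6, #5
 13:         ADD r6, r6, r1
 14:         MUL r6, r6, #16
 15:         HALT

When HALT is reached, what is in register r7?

after MOV r7, #2: r7=2
after MOV r6, #39: r6=39
after MOV r1, #40: r1=40
after ADD r6, r7, r1: r6=2+40=42
after ADD r1, r7, r7: r1=2+2=4
after SUB r7, r1, r6: r7=4-42=-38
CMP r7, #21  (cmp -38,21)
BNE again: taken
after ADD r6, r6, #5: r6=42+5=47
after ADD r6, r6, r1: r6=47+4=51
after MUL r6, r6, #16: r6=51*16=816
halt.

-38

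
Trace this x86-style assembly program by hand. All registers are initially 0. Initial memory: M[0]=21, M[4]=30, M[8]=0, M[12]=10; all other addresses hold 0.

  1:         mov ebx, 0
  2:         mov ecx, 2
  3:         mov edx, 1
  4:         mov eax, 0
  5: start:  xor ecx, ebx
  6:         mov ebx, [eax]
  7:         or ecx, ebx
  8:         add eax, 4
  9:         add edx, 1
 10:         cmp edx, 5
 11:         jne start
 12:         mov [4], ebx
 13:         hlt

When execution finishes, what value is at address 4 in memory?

ebx=0
ecx=2
edx=1
eax=0
ecx=2^0=2
ebx=M[0]=21
ecx=2|21=23
eax=0+4=4
edx=1+1=2
cmp edx, 5  (cmp 2,5)
jne start: taken
ecx=23^21=2
ebx=M[4]=30
ecx=2|30=30
eax=4+4=8
edx=2+1=3
cmp edx, 5  (cmp 3,5)
jne start: taken
ecx=30^30=0
ebx=M[8]=0
ecx=0|0=0
eax=8+4=12
edx=3+1=4
cmp edx, 5  (cmp 4,5)
jne start: taken
ecx=0^0=0
ebx=M[12]=10
ecx=0|10=10
eax=12+4=16
edx=4+1=5
cmp edx, 5  (cmp 5,5)
jne start: not taken
mov [4], ebx → M[4]=10
halt.

10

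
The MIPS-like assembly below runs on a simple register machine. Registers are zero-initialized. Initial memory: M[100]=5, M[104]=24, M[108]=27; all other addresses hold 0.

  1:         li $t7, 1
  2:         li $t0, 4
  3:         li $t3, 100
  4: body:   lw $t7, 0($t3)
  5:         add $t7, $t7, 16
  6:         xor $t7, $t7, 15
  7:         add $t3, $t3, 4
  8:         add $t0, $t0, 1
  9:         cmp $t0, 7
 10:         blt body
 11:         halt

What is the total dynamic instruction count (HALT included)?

$t7=1
$t0=4
$t3=100
$t7=M[100]=5
$t7=5+16=21
$t7=21^15=26
$t3=100+4=104
$t0=4+1=5
cmp $t0, 7  (cmp 5,7)
blt body: taken
$t7=M[104]=24
$t7=24+16=40
$t7=40^15=39
$t3=104+4=108
$t0=5+1=6
cmp $t0, 7  (cmp 6,7)
blt body: taken
$t7=M[108]=27
$t7=27+16=43
$t7=43^15=36
$t3=108+4=112
$t0=6+1=7
cmp $t0, 7  (cmp 7,7)
blt body: not taken
halt.
Total executed instructions: 25.

25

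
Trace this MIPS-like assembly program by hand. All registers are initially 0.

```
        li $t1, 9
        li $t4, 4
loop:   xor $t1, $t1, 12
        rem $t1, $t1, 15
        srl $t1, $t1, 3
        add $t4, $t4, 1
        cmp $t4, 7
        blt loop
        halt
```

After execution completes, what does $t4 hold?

7

after li $t1, 9: $t1=9
after li $t4, 4: $t4=4
after xor $t1, $t1, 12: $t1=9^12=5
after rem $t1, $t1, 15: $t1=5%15=5
after srl $t1, $t1, 3: $t1=5>>3=0
after add $t4, $t4, 1: $t4=4+1=5
cmp $t4, 7  (cmp 5,7)
blt loop: taken
after xor $t1, $t1, 12: $t1=0^12=12
after rem $t1, $t1, 15: $t1=12%15=12
after srl $t1, $t1, 3: $t1=12>>3=1
after add $t4, $t4, 1: $t4=5+1=6
cmp $t4, 7  (cmp 6,7)
blt loop: taken
after xor $t1, $t1, 12: $t1=1^12=13
after rem $t1, $t1, 15: $t1=13%15=13
after srl $t1, $t1, 3: $t1=13>>3=1
after add $t4, $t4, 1: $t4=6+1=7
cmp $t4, 7  (cmp 7,7)
blt loop: not taken
halt.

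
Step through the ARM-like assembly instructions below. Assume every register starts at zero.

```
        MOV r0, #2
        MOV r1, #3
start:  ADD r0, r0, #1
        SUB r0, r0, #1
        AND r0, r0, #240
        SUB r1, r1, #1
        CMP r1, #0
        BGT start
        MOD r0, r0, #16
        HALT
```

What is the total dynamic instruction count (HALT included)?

22

MOV r0, #2 → r0=2
MOV r1, #3 → r1=3
ADD r0, r0, #1 → r0=2+1=3
SUB r0, r0, #1 → r0=3-1=2
AND r0, r0, #240 → r0=2&240=0
SUB r1, r1, #1 → r1=3-1=2
CMP r1, #0  (cmp 2,0)
BGT start: taken
ADD r0, r0, #1 → r0=0+1=1
SUB r0, r0, #1 → r0=1-1=0
AND r0, r0, #240 → r0=0&240=0
SUB r1, r1, #1 → r1=2-1=1
CMP r1, #0  (cmp 1,0)
BGT start: taken
ADD r0, r0, #1 → r0=0+1=1
SUB r0, r0, #1 → r0=1-1=0
AND r0, r0, #240 → r0=0&240=0
SUB r1, r1, #1 → r1=1-1=0
CMP r1, #0  (cmp 0,0)
BGT start: not taken
MOD r0, r0, #16 → r0=0%16=0
halt.
Total executed instructions: 22.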